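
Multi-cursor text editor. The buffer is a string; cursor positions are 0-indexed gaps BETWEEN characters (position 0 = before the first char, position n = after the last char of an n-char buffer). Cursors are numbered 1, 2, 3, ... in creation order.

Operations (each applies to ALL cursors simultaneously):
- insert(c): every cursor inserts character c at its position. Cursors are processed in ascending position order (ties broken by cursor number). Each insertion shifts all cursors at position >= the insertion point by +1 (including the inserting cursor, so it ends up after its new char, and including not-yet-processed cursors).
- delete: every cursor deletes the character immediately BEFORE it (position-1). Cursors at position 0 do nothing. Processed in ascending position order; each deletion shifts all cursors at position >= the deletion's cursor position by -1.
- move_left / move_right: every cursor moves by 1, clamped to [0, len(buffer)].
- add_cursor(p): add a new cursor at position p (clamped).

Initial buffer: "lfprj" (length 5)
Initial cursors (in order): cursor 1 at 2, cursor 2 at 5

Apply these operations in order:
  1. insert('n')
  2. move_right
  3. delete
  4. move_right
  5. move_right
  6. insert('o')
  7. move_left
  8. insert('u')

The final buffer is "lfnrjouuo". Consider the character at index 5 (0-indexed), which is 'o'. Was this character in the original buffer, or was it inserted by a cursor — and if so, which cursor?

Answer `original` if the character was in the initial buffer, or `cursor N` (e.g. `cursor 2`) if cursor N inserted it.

Answer: cursor 1

Derivation:
After op 1 (insert('n')): buffer="lfnprjn" (len 7), cursors c1@3 c2@7, authorship ..1...2
After op 2 (move_right): buffer="lfnprjn" (len 7), cursors c1@4 c2@7, authorship ..1...2
After op 3 (delete): buffer="lfnrj" (len 5), cursors c1@3 c2@5, authorship ..1..
After op 4 (move_right): buffer="lfnrj" (len 5), cursors c1@4 c2@5, authorship ..1..
After op 5 (move_right): buffer="lfnrj" (len 5), cursors c1@5 c2@5, authorship ..1..
After op 6 (insert('o')): buffer="lfnrjoo" (len 7), cursors c1@7 c2@7, authorship ..1..12
After op 7 (move_left): buffer="lfnrjoo" (len 7), cursors c1@6 c2@6, authorship ..1..12
After op 8 (insert('u')): buffer="lfnrjouuo" (len 9), cursors c1@8 c2@8, authorship ..1..1122
Authorship (.=original, N=cursor N): . . 1 . . 1 1 2 2
Index 5: author = 1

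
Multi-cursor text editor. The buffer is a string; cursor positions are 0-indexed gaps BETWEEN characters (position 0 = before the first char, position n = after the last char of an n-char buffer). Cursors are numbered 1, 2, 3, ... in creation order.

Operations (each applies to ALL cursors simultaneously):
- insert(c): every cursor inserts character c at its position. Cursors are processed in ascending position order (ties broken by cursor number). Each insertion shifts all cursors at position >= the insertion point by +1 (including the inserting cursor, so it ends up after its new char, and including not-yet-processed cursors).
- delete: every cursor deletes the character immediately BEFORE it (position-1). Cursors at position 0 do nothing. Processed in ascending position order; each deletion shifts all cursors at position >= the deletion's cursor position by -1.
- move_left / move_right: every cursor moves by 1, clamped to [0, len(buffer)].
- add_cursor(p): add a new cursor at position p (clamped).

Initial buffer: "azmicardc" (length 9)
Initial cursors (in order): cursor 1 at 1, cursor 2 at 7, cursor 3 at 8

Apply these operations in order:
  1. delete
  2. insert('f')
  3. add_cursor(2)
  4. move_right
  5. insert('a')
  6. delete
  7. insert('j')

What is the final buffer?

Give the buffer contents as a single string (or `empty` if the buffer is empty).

After op 1 (delete): buffer="zmicac" (len 6), cursors c1@0 c2@5 c3@5, authorship ......
After op 2 (insert('f')): buffer="fzmicaffc" (len 9), cursors c1@1 c2@8 c3@8, authorship 1.....23.
After op 3 (add_cursor(2)): buffer="fzmicaffc" (len 9), cursors c1@1 c4@2 c2@8 c3@8, authorship 1.....23.
After op 4 (move_right): buffer="fzmicaffc" (len 9), cursors c1@2 c4@3 c2@9 c3@9, authorship 1.....23.
After op 5 (insert('a')): buffer="fzamaicaffcaa" (len 13), cursors c1@3 c4@5 c2@13 c3@13, authorship 1.1.4...23.23
After op 6 (delete): buffer="fzmicaffc" (len 9), cursors c1@2 c4@3 c2@9 c3@9, authorship 1.....23.
After op 7 (insert('j')): buffer="fzjmjicaffcjj" (len 13), cursors c1@3 c4@5 c2@13 c3@13, authorship 1.1.4...23.23

Answer: fzjmjicaffcjj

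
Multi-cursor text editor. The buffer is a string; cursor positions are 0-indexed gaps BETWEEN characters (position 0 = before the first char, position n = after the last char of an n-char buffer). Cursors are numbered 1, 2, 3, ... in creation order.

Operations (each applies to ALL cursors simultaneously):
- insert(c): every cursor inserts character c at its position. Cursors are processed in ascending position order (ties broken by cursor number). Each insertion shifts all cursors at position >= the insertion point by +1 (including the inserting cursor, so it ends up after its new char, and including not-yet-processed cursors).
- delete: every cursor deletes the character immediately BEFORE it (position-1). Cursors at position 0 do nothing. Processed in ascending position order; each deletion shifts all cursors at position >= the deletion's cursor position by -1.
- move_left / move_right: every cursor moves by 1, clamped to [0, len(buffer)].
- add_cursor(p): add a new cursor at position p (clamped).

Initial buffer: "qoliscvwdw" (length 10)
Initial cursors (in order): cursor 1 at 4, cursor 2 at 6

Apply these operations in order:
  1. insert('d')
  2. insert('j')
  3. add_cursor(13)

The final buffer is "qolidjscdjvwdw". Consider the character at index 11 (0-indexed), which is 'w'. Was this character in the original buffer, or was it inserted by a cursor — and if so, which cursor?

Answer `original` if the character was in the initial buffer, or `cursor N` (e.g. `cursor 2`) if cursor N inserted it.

Answer: original

Derivation:
After op 1 (insert('d')): buffer="qolidscdvwdw" (len 12), cursors c1@5 c2@8, authorship ....1..2....
After op 2 (insert('j')): buffer="qolidjscdjvwdw" (len 14), cursors c1@6 c2@10, authorship ....11..22....
After op 3 (add_cursor(13)): buffer="qolidjscdjvwdw" (len 14), cursors c1@6 c2@10 c3@13, authorship ....11..22....
Authorship (.=original, N=cursor N): . . . . 1 1 . . 2 2 . . . .
Index 11: author = original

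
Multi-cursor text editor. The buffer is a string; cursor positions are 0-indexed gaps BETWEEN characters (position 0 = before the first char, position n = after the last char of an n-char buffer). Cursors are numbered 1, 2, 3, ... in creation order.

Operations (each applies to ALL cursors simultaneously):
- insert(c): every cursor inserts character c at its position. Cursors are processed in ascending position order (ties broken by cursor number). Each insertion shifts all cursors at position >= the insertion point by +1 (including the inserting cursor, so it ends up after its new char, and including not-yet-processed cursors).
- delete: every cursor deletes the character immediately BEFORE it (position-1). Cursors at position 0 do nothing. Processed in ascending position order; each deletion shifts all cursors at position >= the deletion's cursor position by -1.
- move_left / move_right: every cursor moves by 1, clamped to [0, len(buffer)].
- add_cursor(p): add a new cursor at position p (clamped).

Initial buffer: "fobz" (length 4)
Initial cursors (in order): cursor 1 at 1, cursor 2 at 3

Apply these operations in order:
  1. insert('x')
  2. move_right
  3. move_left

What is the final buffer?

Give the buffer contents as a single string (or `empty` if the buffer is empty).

Answer: fxobxz

Derivation:
After op 1 (insert('x')): buffer="fxobxz" (len 6), cursors c1@2 c2@5, authorship .1..2.
After op 2 (move_right): buffer="fxobxz" (len 6), cursors c1@3 c2@6, authorship .1..2.
After op 3 (move_left): buffer="fxobxz" (len 6), cursors c1@2 c2@5, authorship .1..2.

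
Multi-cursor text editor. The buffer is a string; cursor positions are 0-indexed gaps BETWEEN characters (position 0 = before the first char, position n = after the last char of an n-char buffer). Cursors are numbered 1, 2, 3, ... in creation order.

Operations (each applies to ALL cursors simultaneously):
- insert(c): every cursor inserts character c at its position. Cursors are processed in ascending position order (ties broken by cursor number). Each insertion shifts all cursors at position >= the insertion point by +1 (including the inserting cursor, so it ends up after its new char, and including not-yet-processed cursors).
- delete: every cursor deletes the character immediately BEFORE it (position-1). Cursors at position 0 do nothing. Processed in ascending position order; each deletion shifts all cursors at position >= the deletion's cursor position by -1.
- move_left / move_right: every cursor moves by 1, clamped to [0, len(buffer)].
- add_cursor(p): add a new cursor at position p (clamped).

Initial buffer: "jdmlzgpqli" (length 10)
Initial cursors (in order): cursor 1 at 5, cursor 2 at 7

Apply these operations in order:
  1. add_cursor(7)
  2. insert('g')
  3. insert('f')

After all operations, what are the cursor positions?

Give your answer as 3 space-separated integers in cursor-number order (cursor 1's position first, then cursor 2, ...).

After op 1 (add_cursor(7)): buffer="jdmlzgpqli" (len 10), cursors c1@5 c2@7 c3@7, authorship ..........
After op 2 (insert('g')): buffer="jdmlzggpggqli" (len 13), cursors c1@6 c2@10 c3@10, authorship .....1..23...
After op 3 (insert('f')): buffer="jdmlzgfgpggffqli" (len 16), cursors c1@7 c2@13 c3@13, authorship .....11..2323...

Answer: 7 13 13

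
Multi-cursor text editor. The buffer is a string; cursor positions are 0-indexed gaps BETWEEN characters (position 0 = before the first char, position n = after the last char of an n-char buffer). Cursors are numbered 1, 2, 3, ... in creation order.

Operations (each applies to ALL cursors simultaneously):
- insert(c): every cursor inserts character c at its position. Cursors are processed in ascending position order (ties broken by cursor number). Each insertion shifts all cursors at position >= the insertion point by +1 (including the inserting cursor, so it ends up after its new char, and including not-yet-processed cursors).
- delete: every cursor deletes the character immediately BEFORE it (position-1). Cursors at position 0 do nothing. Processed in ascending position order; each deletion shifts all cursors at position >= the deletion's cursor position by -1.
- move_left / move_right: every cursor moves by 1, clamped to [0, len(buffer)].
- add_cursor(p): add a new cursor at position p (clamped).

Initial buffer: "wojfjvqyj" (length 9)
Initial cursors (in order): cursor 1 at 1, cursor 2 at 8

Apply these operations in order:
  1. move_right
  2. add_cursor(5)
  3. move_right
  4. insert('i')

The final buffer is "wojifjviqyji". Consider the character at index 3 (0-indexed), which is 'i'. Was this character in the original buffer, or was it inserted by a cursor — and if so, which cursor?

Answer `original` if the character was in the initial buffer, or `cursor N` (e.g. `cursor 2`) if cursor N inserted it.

Answer: cursor 1

Derivation:
After op 1 (move_right): buffer="wojfjvqyj" (len 9), cursors c1@2 c2@9, authorship .........
After op 2 (add_cursor(5)): buffer="wojfjvqyj" (len 9), cursors c1@2 c3@5 c2@9, authorship .........
After op 3 (move_right): buffer="wojfjvqyj" (len 9), cursors c1@3 c3@6 c2@9, authorship .........
After op 4 (insert('i')): buffer="wojifjviqyji" (len 12), cursors c1@4 c3@8 c2@12, authorship ...1...3...2
Authorship (.=original, N=cursor N): . . . 1 . . . 3 . . . 2
Index 3: author = 1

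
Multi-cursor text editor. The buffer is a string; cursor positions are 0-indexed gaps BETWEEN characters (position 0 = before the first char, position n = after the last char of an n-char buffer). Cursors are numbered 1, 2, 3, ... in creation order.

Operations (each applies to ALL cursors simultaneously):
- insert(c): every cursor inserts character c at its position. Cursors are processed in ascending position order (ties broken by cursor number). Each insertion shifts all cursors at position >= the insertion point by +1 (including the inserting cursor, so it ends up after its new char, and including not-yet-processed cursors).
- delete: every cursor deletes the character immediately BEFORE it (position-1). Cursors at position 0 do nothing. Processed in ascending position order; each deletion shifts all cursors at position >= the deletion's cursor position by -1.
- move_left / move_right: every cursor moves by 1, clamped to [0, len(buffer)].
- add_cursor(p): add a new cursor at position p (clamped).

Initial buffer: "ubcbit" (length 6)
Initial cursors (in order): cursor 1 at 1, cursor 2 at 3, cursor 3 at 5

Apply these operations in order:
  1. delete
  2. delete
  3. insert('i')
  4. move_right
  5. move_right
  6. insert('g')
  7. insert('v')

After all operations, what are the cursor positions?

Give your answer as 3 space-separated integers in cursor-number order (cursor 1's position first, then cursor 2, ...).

Answer: 10 10 10

Derivation:
After op 1 (delete): buffer="bbt" (len 3), cursors c1@0 c2@1 c3@2, authorship ...
After op 2 (delete): buffer="t" (len 1), cursors c1@0 c2@0 c3@0, authorship .
After op 3 (insert('i')): buffer="iiit" (len 4), cursors c1@3 c2@3 c3@3, authorship 123.
After op 4 (move_right): buffer="iiit" (len 4), cursors c1@4 c2@4 c3@4, authorship 123.
After op 5 (move_right): buffer="iiit" (len 4), cursors c1@4 c2@4 c3@4, authorship 123.
After op 6 (insert('g')): buffer="iiitggg" (len 7), cursors c1@7 c2@7 c3@7, authorship 123.123
After op 7 (insert('v')): buffer="iiitgggvvv" (len 10), cursors c1@10 c2@10 c3@10, authorship 123.123123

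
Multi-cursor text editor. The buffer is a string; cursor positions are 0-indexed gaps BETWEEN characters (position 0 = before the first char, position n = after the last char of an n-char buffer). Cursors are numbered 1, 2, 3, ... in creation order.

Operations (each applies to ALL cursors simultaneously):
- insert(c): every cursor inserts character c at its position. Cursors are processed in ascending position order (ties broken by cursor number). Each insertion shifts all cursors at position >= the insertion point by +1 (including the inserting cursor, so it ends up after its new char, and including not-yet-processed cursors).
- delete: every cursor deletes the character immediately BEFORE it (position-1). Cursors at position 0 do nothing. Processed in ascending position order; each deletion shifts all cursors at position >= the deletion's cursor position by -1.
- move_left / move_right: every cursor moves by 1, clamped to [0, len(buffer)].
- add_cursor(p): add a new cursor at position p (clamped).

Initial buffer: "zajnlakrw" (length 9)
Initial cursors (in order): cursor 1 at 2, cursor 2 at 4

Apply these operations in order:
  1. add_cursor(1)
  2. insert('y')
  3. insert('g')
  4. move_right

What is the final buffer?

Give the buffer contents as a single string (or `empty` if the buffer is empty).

After op 1 (add_cursor(1)): buffer="zajnlakrw" (len 9), cursors c3@1 c1@2 c2@4, authorship .........
After op 2 (insert('y')): buffer="zyayjnylakrw" (len 12), cursors c3@2 c1@4 c2@7, authorship .3.1..2.....
After op 3 (insert('g')): buffer="zygaygjnyglakrw" (len 15), cursors c3@3 c1@6 c2@10, authorship .33.11..22.....
After op 4 (move_right): buffer="zygaygjnyglakrw" (len 15), cursors c3@4 c1@7 c2@11, authorship .33.11..22.....

Answer: zygaygjnyglakrw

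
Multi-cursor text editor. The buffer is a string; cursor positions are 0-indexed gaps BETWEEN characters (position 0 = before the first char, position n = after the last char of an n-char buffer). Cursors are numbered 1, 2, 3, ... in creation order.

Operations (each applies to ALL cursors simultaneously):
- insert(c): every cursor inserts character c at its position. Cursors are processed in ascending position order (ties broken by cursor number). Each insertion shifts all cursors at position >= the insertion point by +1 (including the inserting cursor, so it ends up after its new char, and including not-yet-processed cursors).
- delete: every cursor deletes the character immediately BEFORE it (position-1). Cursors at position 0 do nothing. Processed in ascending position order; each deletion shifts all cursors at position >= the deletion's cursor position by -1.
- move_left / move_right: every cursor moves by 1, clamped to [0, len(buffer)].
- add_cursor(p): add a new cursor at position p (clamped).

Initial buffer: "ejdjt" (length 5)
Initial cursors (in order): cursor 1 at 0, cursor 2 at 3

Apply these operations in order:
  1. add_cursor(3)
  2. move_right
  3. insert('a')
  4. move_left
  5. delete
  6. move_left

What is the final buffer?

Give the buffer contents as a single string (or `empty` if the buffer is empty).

After op 1 (add_cursor(3)): buffer="ejdjt" (len 5), cursors c1@0 c2@3 c3@3, authorship .....
After op 2 (move_right): buffer="ejdjt" (len 5), cursors c1@1 c2@4 c3@4, authorship .....
After op 3 (insert('a')): buffer="eajdjaat" (len 8), cursors c1@2 c2@7 c3@7, authorship .1...23.
After op 4 (move_left): buffer="eajdjaat" (len 8), cursors c1@1 c2@6 c3@6, authorship .1...23.
After op 5 (delete): buffer="ajdat" (len 5), cursors c1@0 c2@3 c3@3, authorship 1..3.
After op 6 (move_left): buffer="ajdat" (len 5), cursors c1@0 c2@2 c3@2, authorship 1..3.

Answer: ajdat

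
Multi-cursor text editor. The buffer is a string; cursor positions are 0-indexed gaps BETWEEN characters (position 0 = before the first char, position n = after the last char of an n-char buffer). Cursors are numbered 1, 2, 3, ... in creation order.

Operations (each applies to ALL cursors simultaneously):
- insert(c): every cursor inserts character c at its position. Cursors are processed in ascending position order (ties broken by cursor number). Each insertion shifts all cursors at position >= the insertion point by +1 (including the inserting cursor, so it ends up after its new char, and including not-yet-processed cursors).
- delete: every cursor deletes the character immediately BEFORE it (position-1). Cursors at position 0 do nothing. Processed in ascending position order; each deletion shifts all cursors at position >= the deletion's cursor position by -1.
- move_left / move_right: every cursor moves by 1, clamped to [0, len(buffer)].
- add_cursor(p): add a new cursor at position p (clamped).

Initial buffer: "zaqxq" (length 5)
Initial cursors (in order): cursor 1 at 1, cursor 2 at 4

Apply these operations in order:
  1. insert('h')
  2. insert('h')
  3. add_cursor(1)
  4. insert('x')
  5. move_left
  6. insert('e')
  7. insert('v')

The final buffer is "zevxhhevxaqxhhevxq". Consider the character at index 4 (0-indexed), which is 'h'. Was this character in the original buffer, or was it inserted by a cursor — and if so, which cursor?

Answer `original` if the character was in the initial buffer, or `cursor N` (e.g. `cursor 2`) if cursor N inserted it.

After op 1 (insert('h')): buffer="zhaqxhq" (len 7), cursors c1@2 c2@6, authorship .1...2.
After op 2 (insert('h')): buffer="zhhaqxhhq" (len 9), cursors c1@3 c2@8, authorship .11...22.
After op 3 (add_cursor(1)): buffer="zhhaqxhhq" (len 9), cursors c3@1 c1@3 c2@8, authorship .11...22.
After op 4 (insert('x')): buffer="zxhhxaqxhhxq" (len 12), cursors c3@2 c1@5 c2@11, authorship .3111...222.
After op 5 (move_left): buffer="zxhhxaqxhhxq" (len 12), cursors c3@1 c1@4 c2@10, authorship .3111...222.
After op 6 (insert('e')): buffer="zexhhexaqxhhexq" (len 15), cursors c3@2 c1@6 c2@13, authorship .331111...2222.
After op 7 (insert('v')): buffer="zevxhhevxaqxhhevxq" (len 18), cursors c3@3 c1@8 c2@16, authorship .33311111...22222.
Authorship (.=original, N=cursor N): . 3 3 3 1 1 1 1 1 . . . 2 2 2 2 2 .
Index 4: author = 1

Answer: cursor 1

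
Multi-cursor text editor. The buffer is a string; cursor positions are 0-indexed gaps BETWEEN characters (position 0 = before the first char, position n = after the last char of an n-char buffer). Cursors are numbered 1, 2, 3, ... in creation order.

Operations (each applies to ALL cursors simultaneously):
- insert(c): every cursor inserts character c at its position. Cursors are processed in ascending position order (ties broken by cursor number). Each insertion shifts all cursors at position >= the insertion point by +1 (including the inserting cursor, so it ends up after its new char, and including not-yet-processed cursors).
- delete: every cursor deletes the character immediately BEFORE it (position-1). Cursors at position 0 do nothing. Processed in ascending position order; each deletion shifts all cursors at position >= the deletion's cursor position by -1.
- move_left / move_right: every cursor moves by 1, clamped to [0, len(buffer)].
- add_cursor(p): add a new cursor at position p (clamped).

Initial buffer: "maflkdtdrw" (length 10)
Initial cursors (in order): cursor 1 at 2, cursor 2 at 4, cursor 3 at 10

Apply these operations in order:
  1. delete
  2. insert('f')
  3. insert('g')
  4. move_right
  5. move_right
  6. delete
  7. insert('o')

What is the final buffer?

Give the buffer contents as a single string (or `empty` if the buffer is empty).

After op 1 (delete): buffer="mfkdtdr" (len 7), cursors c1@1 c2@2 c3@7, authorship .......
After op 2 (insert('f')): buffer="mfffkdtdrf" (len 10), cursors c1@2 c2@4 c3@10, authorship .1.2.....3
After op 3 (insert('g')): buffer="mfgffgkdtdrfg" (len 13), cursors c1@3 c2@6 c3@13, authorship .11.22.....33
After op 4 (move_right): buffer="mfgffgkdtdrfg" (len 13), cursors c1@4 c2@7 c3@13, authorship .11.22.....33
After op 5 (move_right): buffer="mfgffgkdtdrfg" (len 13), cursors c1@5 c2@8 c3@13, authorship .11.22.....33
After op 6 (delete): buffer="mfgfgktdrf" (len 10), cursors c1@4 c2@6 c3@10, authorship .11.2....3
After op 7 (insert('o')): buffer="mfgfogkotdrfo" (len 13), cursors c1@5 c2@8 c3@13, authorship .11.12.2...33

Answer: mfgfogkotdrfo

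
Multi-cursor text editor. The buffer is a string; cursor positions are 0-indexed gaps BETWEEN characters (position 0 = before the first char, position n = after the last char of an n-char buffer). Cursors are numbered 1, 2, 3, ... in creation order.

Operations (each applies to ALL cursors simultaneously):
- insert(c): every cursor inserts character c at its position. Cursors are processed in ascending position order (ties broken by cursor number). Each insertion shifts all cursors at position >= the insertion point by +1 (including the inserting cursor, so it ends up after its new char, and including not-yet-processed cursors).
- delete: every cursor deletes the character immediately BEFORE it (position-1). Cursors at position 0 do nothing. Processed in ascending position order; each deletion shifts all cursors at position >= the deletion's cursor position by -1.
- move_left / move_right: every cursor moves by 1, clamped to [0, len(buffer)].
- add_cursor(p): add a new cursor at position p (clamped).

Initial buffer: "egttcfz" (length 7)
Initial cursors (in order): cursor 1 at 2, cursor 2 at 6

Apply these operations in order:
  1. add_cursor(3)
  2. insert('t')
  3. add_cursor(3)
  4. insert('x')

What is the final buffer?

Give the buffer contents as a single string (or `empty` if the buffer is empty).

After op 1 (add_cursor(3)): buffer="egttcfz" (len 7), cursors c1@2 c3@3 c2@6, authorship .......
After op 2 (insert('t')): buffer="egttttcftz" (len 10), cursors c1@3 c3@5 c2@9, authorship ..1.3...2.
After op 3 (add_cursor(3)): buffer="egttttcftz" (len 10), cursors c1@3 c4@3 c3@5 c2@9, authorship ..1.3...2.
After op 4 (insert('x')): buffer="egtxxttxtcftxz" (len 14), cursors c1@5 c4@5 c3@8 c2@13, authorship ..114.33...22.

Answer: egtxxttxtcftxz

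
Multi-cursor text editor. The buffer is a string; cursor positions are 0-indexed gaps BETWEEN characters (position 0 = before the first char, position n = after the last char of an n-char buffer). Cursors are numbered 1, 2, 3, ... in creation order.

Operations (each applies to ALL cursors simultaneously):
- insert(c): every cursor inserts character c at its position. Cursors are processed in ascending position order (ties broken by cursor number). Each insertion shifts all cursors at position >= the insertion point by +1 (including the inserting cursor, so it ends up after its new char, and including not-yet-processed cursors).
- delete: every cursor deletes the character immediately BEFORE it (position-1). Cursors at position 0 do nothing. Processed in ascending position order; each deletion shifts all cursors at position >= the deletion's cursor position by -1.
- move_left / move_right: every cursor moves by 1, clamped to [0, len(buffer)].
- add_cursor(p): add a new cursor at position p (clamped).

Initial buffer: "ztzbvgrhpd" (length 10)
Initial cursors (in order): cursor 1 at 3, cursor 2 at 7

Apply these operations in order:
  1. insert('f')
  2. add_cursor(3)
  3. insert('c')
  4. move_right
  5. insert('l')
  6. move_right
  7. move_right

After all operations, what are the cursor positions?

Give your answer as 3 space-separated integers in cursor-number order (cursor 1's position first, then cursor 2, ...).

Answer: 11 18 8

Derivation:
After op 1 (insert('f')): buffer="ztzfbvgrfhpd" (len 12), cursors c1@4 c2@9, authorship ...1....2...
After op 2 (add_cursor(3)): buffer="ztzfbvgrfhpd" (len 12), cursors c3@3 c1@4 c2@9, authorship ...1....2...
After op 3 (insert('c')): buffer="ztzcfcbvgrfchpd" (len 15), cursors c3@4 c1@6 c2@12, authorship ...311....22...
After op 4 (move_right): buffer="ztzcfcbvgrfchpd" (len 15), cursors c3@5 c1@7 c2@13, authorship ...311....22...
After op 5 (insert('l')): buffer="ztzcflcblvgrfchlpd" (len 18), cursors c3@6 c1@9 c2@16, authorship ...3131.1...22.2..
After op 6 (move_right): buffer="ztzcflcblvgrfchlpd" (len 18), cursors c3@7 c1@10 c2@17, authorship ...3131.1...22.2..
After op 7 (move_right): buffer="ztzcflcblvgrfchlpd" (len 18), cursors c3@8 c1@11 c2@18, authorship ...3131.1...22.2..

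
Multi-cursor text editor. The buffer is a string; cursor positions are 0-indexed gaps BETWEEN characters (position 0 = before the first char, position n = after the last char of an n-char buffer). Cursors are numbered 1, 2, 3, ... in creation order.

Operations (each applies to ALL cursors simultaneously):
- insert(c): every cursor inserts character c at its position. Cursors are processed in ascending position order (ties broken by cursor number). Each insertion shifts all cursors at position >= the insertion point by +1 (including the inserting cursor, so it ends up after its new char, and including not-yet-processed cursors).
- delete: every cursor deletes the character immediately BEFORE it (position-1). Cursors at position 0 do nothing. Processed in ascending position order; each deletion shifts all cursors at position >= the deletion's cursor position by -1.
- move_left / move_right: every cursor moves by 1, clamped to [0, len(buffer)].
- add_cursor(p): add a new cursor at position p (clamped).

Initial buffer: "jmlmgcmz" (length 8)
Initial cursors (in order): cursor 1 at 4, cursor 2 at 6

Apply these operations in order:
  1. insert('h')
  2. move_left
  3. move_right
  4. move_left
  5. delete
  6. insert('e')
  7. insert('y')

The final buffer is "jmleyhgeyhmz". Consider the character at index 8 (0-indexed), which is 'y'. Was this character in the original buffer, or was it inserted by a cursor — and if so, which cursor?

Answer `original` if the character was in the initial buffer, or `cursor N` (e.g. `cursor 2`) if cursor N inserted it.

After op 1 (insert('h')): buffer="jmlmhgchmz" (len 10), cursors c1@5 c2@8, authorship ....1..2..
After op 2 (move_left): buffer="jmlmhgchmz" (len 10), cursors c1@4 c2@7, authorship ....1..2..
After op 3 (move_right): buffer="jmlmhgchmz" (len 10), cursors c1@5 c2@8, authorship ....1..2..
After op 4 (move_left): buffer="jmlmhgchmz" (len 10), cursors c1@4 c2@7, authorship ....1..2..
After op 5 (delete): buffer="jmlhghmz" (len 8), cursors c1@3 c2@5, authorship ...1.2..
After op 6 (insert('e')): buffer="jmlehgehmz" (len 10), cursors c1@4 c2@7, authorship ...11.22..
After op 7 (insert('y')): buffer="jmleyhgeyhmz" (len 12), cursors c1@5 c2@9, authorship ...111.222..
Authorship (.=original, N=cursor N): . . . 1 1 1 . 2 2 2 . .
Index 8: author = 2

Answer: cursor 2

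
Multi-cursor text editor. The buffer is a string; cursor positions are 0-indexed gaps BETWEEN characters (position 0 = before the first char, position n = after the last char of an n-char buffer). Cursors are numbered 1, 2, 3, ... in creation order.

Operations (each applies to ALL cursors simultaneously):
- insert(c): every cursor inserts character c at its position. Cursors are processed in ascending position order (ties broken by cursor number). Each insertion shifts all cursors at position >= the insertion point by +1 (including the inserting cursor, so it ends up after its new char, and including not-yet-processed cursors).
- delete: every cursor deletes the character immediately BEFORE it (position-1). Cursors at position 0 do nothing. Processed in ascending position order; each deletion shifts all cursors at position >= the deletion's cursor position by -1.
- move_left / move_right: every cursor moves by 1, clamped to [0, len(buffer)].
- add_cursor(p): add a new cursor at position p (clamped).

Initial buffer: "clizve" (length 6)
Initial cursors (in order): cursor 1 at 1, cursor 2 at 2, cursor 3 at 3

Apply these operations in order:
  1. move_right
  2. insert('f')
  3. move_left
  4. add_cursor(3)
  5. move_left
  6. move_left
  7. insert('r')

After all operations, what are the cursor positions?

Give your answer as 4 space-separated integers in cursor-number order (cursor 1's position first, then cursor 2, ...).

Answer: 1 5 8 3

Derivation:
After op 1 (move_right): buffer="clizve" (len 6), cursors c1@2 c2@3 c3@4, authorship ......
After op 2 (insert('f')): buffer="clfifzfve" (len 9), cursors c1@3 c2@5 c3@7, authorship ..1.2.3..
After op 3 (move_left): buffer="clfifzfve" (len 9), cursors c1@2 c2@4 c3@6, authorship ..1.2.3..
After op 4 (add_cursor(3)): buffer="clfifzfve" (len 9), cursors c1@2 c4@3 c2@4 c3@6, authorship ..1.2.3..
After op 5 (move_left): buffer="clfifzfve" (len 9), cursors c1@1 c4@2 c2@3 c3@5, authorship ..1.2.3..
After op 6 (move_left): buffer="clfifzfve" (len 9), cursors c1@0 c4@1 c2@2 c3@4, authorship ..1.2.3..
After op 7 (insert('r')): buffer="rcrlrfirfzfve" (len 13), cursors c1@1 c4@3 c2@5 c3@8, authorship 1.4.21.32.3..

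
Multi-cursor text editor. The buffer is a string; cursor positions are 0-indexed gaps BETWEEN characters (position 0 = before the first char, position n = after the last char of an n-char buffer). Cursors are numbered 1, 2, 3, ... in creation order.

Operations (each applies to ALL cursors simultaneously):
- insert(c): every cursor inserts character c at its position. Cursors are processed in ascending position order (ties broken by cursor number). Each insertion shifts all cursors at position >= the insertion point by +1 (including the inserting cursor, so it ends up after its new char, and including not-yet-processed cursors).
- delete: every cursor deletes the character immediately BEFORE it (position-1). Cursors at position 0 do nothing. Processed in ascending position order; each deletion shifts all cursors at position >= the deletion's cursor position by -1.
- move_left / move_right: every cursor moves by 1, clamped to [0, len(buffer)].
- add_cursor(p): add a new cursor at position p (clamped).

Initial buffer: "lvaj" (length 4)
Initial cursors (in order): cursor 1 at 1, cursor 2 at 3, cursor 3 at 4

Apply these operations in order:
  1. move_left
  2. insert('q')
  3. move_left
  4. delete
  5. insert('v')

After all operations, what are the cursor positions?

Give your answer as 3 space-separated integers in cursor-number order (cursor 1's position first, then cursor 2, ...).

After op 1 (move_left): buffer="lvaj" (len 4), cursors c1@0 c2@2 c3@3, authorship ....
After op 2 (insert('q')): buffer="qlvqaqj" (len 7), cursors c1@1 c2@4 c3@6, authorship 1..2.3.
After op 3 (move_left): buffer="qlvqaqj" (len 7), cursors c1@0 c2@3 c3@5, authorship 1..2.3.
After op 4 (delete): buffer="qlqqj" (len 5), cursors c1@0 c2@2 c3@3, authorship 1.23.
After op 5 (insert('v')): buffer="vqlvqvqj" (len 8), cursors c1@1 c2@4 c3@6, authorship 11.2233.

Answer: 1 4 6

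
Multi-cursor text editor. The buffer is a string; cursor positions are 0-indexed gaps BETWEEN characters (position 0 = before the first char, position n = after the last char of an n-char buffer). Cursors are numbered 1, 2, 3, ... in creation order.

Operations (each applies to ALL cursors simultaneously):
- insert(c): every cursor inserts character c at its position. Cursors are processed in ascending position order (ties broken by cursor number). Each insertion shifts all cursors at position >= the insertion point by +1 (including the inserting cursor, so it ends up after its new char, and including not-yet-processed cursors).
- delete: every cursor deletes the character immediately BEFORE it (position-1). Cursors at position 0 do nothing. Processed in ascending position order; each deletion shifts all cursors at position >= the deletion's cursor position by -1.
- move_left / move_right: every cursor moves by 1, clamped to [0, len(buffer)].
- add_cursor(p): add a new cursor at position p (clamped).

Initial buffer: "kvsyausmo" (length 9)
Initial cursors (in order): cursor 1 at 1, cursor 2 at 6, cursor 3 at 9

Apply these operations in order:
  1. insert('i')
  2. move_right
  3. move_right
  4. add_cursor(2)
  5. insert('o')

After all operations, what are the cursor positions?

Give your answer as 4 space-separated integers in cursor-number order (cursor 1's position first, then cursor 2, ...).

After op 1 (insert('i')): buffer="kivsyauismoi" (len 12), cursors c1@2 c2@8 c3@12, authorship .1.....2...3
After op 2 (move_right): buffer="kivsyauismoi" (len 12), cursors c1@3 c2@9 c3@12, authorship .1.....2...3
After op 3 (move_right): buffer="kivsyauismoi" (len 12), cursors c1@4 c2@10 c3@12, authorship .1.....2...3
After op 4 (add_cursor(2)): buffer="kivsyauismoi" (len 12), cursors c4@2 c1@4 c2@10 c3@12, authorship .1.....2...3
After op 5 (insert('o')): buffer="kiovsoyauismooio" (len 16), cursors c4@3 c1@6 c2@13 c3@16, authorship .14..1...2..2.33

Answer: 6 13 16 3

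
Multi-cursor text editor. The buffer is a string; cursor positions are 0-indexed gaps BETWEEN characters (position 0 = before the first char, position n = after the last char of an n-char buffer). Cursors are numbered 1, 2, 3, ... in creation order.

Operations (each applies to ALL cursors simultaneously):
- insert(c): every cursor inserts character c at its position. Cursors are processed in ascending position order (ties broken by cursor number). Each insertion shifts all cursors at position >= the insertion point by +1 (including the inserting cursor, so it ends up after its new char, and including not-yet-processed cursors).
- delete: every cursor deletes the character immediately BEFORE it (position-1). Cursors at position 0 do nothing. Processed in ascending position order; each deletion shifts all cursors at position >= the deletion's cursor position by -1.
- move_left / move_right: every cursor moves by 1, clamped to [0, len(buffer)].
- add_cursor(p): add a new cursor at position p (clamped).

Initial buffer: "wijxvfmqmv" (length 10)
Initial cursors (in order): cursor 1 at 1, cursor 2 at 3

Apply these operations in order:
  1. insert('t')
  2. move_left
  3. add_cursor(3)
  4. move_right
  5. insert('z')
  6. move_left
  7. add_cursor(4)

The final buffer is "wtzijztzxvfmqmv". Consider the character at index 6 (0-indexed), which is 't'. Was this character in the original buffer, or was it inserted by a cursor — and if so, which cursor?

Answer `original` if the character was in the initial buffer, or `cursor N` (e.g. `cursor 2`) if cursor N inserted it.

Answer: cursor 2

Derivation:
After op 1 (insert('t')): buffer="wtijtxvfmqmv" (len 12), cursors c1@2 c2@5, authorship .1..2.......
After op 2 (move_left): buffer="wtijtxvfmqmv" (len 12), cursors c1@1 c2@4, authorship .1..2.......
After op 3 (add_cursor(3)): buffer="wtijtxvfmqmv" (len 12), cursors c1@1 c3@3 c2@4, authorship .1..2.......
After op 4 (move_right): buffer="wtijtxvfmqmv" (len 12), cursors c1@2 c3@4 c2@5, authorship .1..2.......
After op 5 (insert('z')): buffer="wtzijztzxvfmqmv" (len 15), cursors c1@3 c3@6 c2@8, authorship .11..322.......
After op 6 (move_left): buffer="wtzijztzxvfmqmv" (len 15), cursors c1@2 c3@5 c2@7, authorship .11..322.......
After op 7 (add_cursor(4)): buffer="wtzijztzxvfmqmv" (len 15), cursors c1@2 c4@4 c3@5 c2@7, authorship .11..322.......
Authorship (.=original, N=cursor N): . 1 1 . . 3 2 2 . . . . . . .
Index 6: author = 2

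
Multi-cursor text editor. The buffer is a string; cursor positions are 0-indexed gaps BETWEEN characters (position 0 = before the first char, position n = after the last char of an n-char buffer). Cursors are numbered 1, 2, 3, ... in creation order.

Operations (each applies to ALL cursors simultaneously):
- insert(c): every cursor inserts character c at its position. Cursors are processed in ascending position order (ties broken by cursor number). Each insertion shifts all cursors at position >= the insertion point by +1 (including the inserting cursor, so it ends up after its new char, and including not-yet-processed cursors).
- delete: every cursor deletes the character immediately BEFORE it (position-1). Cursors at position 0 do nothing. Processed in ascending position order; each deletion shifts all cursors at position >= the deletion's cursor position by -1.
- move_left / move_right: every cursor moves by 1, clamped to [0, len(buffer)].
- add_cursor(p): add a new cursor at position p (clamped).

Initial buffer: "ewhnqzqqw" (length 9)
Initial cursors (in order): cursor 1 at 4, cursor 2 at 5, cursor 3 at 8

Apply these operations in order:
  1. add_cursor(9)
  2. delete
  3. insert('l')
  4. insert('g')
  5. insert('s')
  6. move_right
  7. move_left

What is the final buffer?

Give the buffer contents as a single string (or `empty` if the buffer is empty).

Answer: ewhllggsszqllggss

Derivation:
After op 1 (add_cursor(9)): buffer="ewhnqzqqw" (len 9), cursors c1@4 c2@5 c3@8 c4@9, authorship .........
After op 2 (delete): buffer="ewhzq" (len 5), cursors c1@3 c2@3 c3@5 c4@5, authorship .....
After op 3 (insert('l')): buffer="ewhllzqll" (len 9), cursors c1@5 c2@5 c3@9 c4@9, authorship ...12..34
After op 4 (insert('g')): buffer="ewhllggzqllgg" (len 13), cursors c1@7 c2@7 c3@13 c4@13, authorship ...1212..3434
After op 5 (insert('s')): buffer="ewhllggsszqllggss" (len 17), cursors c1@9 c2@9 c3@17 c4@17, authorship ...121212..343434
After op 6 (move_right): buffer="ewhllggsszqllggss" (len 17), cursors c1@10 c2@10 c3@17 c4@17, authorship ...121212..343434
After op 7 (move_left): buffer="ewhllggsszqllggss" (len 17), cursors c1@9 c2@9 c3@16 c4@16, authorship ...121212..343434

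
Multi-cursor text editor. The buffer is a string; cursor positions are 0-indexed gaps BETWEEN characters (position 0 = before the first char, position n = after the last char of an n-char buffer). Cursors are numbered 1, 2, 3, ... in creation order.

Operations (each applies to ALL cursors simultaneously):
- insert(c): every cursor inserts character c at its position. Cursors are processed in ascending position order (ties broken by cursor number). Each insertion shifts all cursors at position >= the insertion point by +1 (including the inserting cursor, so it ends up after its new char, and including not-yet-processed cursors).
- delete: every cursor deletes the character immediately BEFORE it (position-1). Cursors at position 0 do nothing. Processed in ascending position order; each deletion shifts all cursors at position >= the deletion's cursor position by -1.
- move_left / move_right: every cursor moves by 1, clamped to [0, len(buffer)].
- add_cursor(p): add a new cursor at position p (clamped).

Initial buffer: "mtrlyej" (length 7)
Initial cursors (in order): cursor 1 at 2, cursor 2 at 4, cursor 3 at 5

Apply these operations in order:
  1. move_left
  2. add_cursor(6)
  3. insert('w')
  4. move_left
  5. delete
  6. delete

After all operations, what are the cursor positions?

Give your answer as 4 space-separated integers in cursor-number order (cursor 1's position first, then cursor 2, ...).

After op 1 (move_left): buffer="mtrlyej" (len 7), cursors c1@1 c2@3 c3@4, authorship .......
After op 2 (add_cursor(6)): buffer="mtrlyej" (len 7), cursors c1@1 c2@3 c3@4 c4@6, authorship .......
After op 3 (insert('w')): buffer="mwtrwlwyewj" (len 11), cursors c1@2 c2@5 c3@7 c4@10, authorship .1..2.3..4.
After op 4 (move_left): buffer="mwtrwlwyewj" (len 11), cursors c1@1 c2@4 c3@6 c4@9, authorship .1..2.3..4.
After op 5 (delete): buffer="wtwwywj" (len 7), cursors c1@0 c2@2 c3@3 c4@5, authorship 1.23.4.
After op 6 (delete): buffer="wwwj" (len 4), cursors c1@0 c2@1 c3@1 c4@2, authorship 134.

Answer: 0 1 1 2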